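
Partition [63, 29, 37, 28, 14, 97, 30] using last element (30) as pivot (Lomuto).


Pivot: 30
  29 <= 30: swap -> [29, 63, 37, 28, 14, 97, 30]
  28 <= 30: swap -> [29, 28, 37, 63, 14, 97, 30]
  14 <= 30: swap -> [29, 28, 14, 63, 37, 97, 30]
Place pivot at 3: [29, 28, 14, 30, 37, 97, 63]

Partitioned: [29, 28, 14, 30, 37, 97, 63]


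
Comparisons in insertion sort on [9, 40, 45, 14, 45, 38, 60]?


Algorithm: insertion sort
Input: [9, 40, 45, 14, 45, 38, 60]
Sorted: [9, 14, 38, 40, 45, 45, 60]

11


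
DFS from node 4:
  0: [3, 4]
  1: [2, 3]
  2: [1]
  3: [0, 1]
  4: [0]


Visit 4, push [0]
Visit 0, push [3]
Visit 3, push [1]
Visit 1, push [2]
Visit 2, push []

DFS order: [4, 0, 3, 1, 2]


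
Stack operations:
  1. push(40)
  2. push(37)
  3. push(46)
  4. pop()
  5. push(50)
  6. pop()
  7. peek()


push(40) -> [40]
push(37) -> [40, 37]
push(46) -> [40, 37, 46]
pop()->46, [40, 37]
push(50) -> [40, 37, 50]
pop()->50, [40, 37]
peek()->37

Final stack: [40, 37]


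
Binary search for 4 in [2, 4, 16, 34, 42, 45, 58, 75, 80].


Step 1: lo=0, hi=8, mid=4, val=42
Step 2: lo=0, hi=3, mid=1, val=4

Found at index 1


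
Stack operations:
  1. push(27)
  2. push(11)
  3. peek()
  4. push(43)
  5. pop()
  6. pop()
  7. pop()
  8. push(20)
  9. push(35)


push(27) -> [27]
push(11) -> [27, 11]
peek()->11
push(43) -> [27, 11, 43]
pop()->43, [27, 11]
pop()->11, [27]
pop()->27, []
push(20) -> [20]
push(35) -> [20, 35]

Final stack: [20, 35]


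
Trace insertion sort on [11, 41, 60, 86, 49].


Initial: [11, 41, 60, 86, 49]
Insert 41: [11, 41, 60, 86, 49]
Insert 60: [11, 41, 60, 86, 49]
Insert 86: [11, 41, 60, 86, 49]
Insert 49: [11, 41, 49, 60, 86]

Sorted: [11, 41, 49, 60, 86]


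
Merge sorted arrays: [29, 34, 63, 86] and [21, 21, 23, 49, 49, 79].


Take 21 from B
Take 21 from B
Take 23 from B
Take 29 from A
Take 34 from A
Take 49 from B
Take 49 from B
Take 63 from A
Take 79 from B

Merged: [21, 21, 23, 29, 34, 49, 49, 63, 79, 86]


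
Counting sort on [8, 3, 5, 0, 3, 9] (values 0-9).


Input: [8, 3, 5, 0, 3, 9]
Counts: [1, 0, 0, 2, 0, 1, 0, 0, 1, 1]

Sorted: [0, 3, 3, 5, 8, 9]


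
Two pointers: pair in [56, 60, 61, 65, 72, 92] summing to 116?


lo=0(56)+hi=5(92)=148
lo=0(56)+hi=4(72)=128
lo=0(56)+hi=3(65)=121
lo=0(56)+hi=2(61)=117
lo=0(56)+hi=1(60)=116

Yes: 56+60=116


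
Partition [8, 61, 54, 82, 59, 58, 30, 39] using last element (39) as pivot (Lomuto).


Pivot: 39
  8 <= 39: advance i (no swap)
  30 <= 39: swap -> [8, 30, 54, 82, 59, 58, 61, 39]
Place pivot at 2: [8, 30, 39, 82, 59, 58, 61, 54]

Partitioned: [8, 30, 39, 82, 59, 58, 61, 54]


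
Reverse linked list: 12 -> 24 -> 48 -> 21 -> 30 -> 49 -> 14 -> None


Step 1: curr=12, set curr.next=prev(None) | reversed so far: 12
Step 2: curr=24, set curr.next=prev(12) | reversed so far: 24 -> 12
Step 3: curr=48, set curr.next=prev(24) | reversed so far: 48 -> 24 -> 12
Step 4: curr=21, set curr.next=prev(48) | reversed so far: 21 -> 48 -> 24 -> 12
Step 5: curr=30, set curr.next=prev(21) | reversed so far: 30 -> 21 -> 48 -> 24 -> 12
Step 6: curr=49, set curr.next=prev(30) | reversed so far: 49 -> 30 -> 21 -> 48 -> 24 -> 12
Step 7: curr=14, set curr.next=prev(49) | reversed so far: 14 -> 49 -> 30 -> 21 -> 48 -> 24 -> 12

14 -> 49 -> 30 -> 21 -> 48 -> 24 -> 12 -> None


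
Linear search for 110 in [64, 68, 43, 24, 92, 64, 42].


i=0: 64!=110
i=1: 68!=110
i=2: 43!=110
i=3: 24!=110
i=4: 92!=110
i=5: 64!=110
i=6: 42!=110

Not found, 7 comps


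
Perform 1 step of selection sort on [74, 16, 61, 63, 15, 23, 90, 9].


Initial: [74, 16, 61, 63, 15, 23, 90, 9]
Step 1: min=9 at 7
  Swap: [9, 16, 61, 63, 15, 23, 90, 74]

After 1 step: [9, 16, 61, 63, 15, 23, 90, 74]


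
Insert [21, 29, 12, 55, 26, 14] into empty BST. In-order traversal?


Insert 21: root
Insert 29: R from 21
Insert 12: L from 21
Insert 55: R from 21 -> R from 29
Insert 26: R from 21 -> L from 29
Insert 14: L from 21 -> R from 12

In-order: [12, 14, 21, 26, 29, 55]


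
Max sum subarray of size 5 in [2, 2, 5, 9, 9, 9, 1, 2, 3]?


[0:5]: 27
[1:6]: 34
[2:7]: 33
[3:8]: 30
[4:9]: 24

Max: 34 at [1:6]


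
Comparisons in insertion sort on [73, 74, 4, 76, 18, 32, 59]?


Algorithm: insertion sort
Input: [73, 74, 4, 76, 18, 32, 59]
Sorted: [4, 18, 32, 59, 73, 74, 76]

16


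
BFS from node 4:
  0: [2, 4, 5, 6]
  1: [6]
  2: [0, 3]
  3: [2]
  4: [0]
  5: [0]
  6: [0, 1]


Visit 4, enqueue [0]
Visit 0, enqueue [2, 5, 6]
Visit 2, enqueue [3]
Visit 5, enqueue []
Visit 6, enqueue [1]
Visit 3, enqueue []
Visit 1, enqueue []

BFS order: [4, 0, 2, 5, 6, 3, 1]


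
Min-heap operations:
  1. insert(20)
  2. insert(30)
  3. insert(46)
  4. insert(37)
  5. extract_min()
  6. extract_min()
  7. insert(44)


insert(20) -> [20]
insert(30) -> [20, 30]
insert(46) -> [20, 30, 46]
insert(37) -> [20, 30, 46, 37]
extract_min()->20, [30, 37, 46]
extract_min()->30, [37, 46]
insert(44) -> [37, 46, 44]

Final heap: [37, 46, 44]


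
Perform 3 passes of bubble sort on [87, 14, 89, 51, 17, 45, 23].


Initial: [87, 14, 89, 51, 17, 45, 23]
Pass 1: [14, 87, 51, 17, 45, 23, 89] (5 swaps)
Pass 2: [14, 51, 17, 45, 23, 87, 89] (4 swaps)
Pass 3: [14, 17, 45, 23, 51, 87, 89] (3 swaps)

After 3 passes: [14, 17, 45, 23, 51, 87, 89]


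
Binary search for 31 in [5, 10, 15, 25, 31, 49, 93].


Step 1: lo=0, hi=6, mid=3, val=25
Step 2: lo=4, hi=6, mid=5, val=49
Step 3: lo=4, hi=4, mid=4, val=31

Found at index 4


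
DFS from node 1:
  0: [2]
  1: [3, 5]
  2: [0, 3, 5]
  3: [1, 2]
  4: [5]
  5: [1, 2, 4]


Visit 1, push [5, 3]
Visit 3, push [2]
Visit 2, push [5, 0]
Visit 0, push []
Visit 5, push [4]
Visit 4, push []

DFS order: [1, 3, 2, 0, 5, 4]


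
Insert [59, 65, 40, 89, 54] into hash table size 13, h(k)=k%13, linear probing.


Insert 59: h=7 -> slot 7
Insert 65: h=0 -> slot 0
Insert 40: h=1 -> slot 1
Insert 89: h=11 -> slot 11
Insert 54: h=2 -> slot 2

Table: [65, 40, 54, None, None, None, None, 59, None, None, None, 89, None]


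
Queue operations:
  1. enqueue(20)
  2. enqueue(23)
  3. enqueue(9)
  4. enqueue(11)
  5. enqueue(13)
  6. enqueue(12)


enqueue(20) -> [20]
enqueue(23) -> [20, 23]
enqueue(9) -> [20, 23, 9]
enqueue(11) -> [20, 23, 9, 11]
enqueue(13) -> [20, 23, 9, 11, 13]
enqueue(12) -> [20, 23, 9, 11, 13, 12]

Final queue: [20, 23, 9, 11, 13, 12]


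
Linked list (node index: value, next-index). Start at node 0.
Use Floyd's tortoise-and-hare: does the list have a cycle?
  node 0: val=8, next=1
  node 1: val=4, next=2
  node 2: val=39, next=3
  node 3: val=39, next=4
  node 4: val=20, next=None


Floyd's tortoise (slow, +1) and hare (fast, +2):
  init: slow=0, fast=0
  step 1: slow=1, fast=2
  step 2: slow=2, fast=4
  step 3: fast -> None, no cycle

Cycle: no


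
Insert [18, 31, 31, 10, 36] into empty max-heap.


Insert 18: [18]
Insert 31: [31, 18]
Insert 31: [31, 18, 31]
Insert 10: [31, 18, 31, 10]
Insert 36: [36, 31, 31, 10, 18]

Final heap: [36, 31, 31, 10, 18]


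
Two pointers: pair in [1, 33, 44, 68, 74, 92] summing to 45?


lo=0(1)+hi=5(92)=93
lo=0(1)+hi=4(74)=75
lo=0(1)+hi=3(68)=69
lo=0(1)+hi=2(44)=45

Yes: 1+44=45


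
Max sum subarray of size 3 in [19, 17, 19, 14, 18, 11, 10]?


[0:3]: 55
[1:4]: 50
[2:5]: 51
[3:6]: 43
[4:7]: 39

Max: 55 at [0:3]


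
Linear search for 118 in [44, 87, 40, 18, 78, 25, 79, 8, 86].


i=0: 44!=118
i=1: 87!=118
i=2: 40!=118
i=3: 18!=118
i=4: 78!=118
i=5: 25!=118
i=6: 79!=118
i=7: 8!=118
i=8: 86!=118

Not found, 9 comps


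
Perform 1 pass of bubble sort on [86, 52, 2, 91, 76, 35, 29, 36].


Initial: [86, 52, 2, 91, 76, 35, 29, 36]
Pass 1: [52, 2, 86, 76, 35, 29, 36, 91] (6 swaps)

After 1 pass: [52, 2, 86, 76, 35, 29, 36, 91]


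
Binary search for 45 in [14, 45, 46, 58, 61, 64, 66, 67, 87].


Step 1: lo=0, hi=8, mid=4, val=61
Step 2: lo=0, hi=3, mid=1, val=45

Found at index 1


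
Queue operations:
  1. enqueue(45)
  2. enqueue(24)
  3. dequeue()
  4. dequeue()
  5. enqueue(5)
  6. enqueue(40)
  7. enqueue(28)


enqueue(45) -> [45]
enqueue(24) -> [45, 24]
dequeue()->45, [24]
dequeue()->24, []
enqueue(5) -> [5]
enqueue(40) -> [5, 40]
enqueue(28) -> [5, 40, 28]

Final queue: [5, 40, 28]


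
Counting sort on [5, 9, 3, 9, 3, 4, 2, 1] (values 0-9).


Input: [5, 9, 3, 9, 3, 4, 2, 1]
Counts: [0, 1, 1, 2, 1, 1, 0, 0, 0, 2]

Sorted: [1, 2, 3, 3, 4, 5, 9, 9]


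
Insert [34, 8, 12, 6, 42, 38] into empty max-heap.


Insert 34: [34]
Insert 8: [34, 8]
Insert 12: [34, 8, 12]
Insert 6: [34, 8, 12, 6]
Insert 42: [42, 34, 12, 6, 8]
Insert 38: [42, 34, 38, 6, 8, 12]

Final heap: [42, 34, 38, 6, 8, 12]


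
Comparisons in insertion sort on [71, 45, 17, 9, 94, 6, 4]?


Algorithm: insertion sort
Input: [71, 45, 17, 9, 94, 6, 4]
Sorted: [4, 6, 9, 17, 45, 71, 94]

18


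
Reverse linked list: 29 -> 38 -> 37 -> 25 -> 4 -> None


Step 1: curr=29, set curr.next=prev(None) | reversed so far: 29
Step 2: curr=38, set curr.next=prev(29) | reversed so far: 38 -> 29
Step 3: curr=37, set curr.next=prev(38) | reversed so far: 37 -> 38 -> 29
Step 4: curr=25, set curr.next=prev(37) | reversed so far: 25 -> 37 -> 38 -> 29
Step 5: curr=4, set curr.next=prev(25) | reversed so far: 4 -> 25 -> 37 -> 38 -> 29

4 -> 25 -> 37 -> 38 -> 29 -> None


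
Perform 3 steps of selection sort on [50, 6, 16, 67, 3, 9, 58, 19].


Initial: [50, 6, 16, 67, 3, 9, 58, 19]
Step 1: min=3 at 4
  Swap: [3, 6, 16, 67, 50, 9, 58, 19]
Step 2: min=6 at 1
  Swap: [3, 6, 16, 67, 50, 9, 58, 19]
Step 3: min=9 at 5
  Swap: [3, 6, 9, 67, 50, 16, 58, 19]

After 3 steps: [3, 6, 9, 67, 50, 16, 58, 19]


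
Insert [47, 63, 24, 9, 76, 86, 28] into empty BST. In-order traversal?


Insert 47: root
Insert 63: R from 47
Insert 24: L from 47
Insert 9: L from 47 -> L from 24
Insert 76: R from 47 -> R from 63
Insert 86: R from 47 -> R from 63 -> R from 76
Insert 28: L from 47 -> R from 24

In-order: [9, 24, 28, 47, 63, 76, 86]


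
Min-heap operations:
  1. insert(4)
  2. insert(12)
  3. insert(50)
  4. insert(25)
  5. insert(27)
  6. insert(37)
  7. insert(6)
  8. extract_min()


insert(4) -> [4]
insert(12) -> [4, 12]
insert(50) -> [4, 12, 50]
insert(25) -> [4, 12, 50, 25]
insert(27) -> [4, 12, 50, 25, 27]
insert(37) -> [4, 12, 37, 25, 27, 50]
insert(6) -> [4, 12, 6, 25, 27, 50, 37]
extract_min()->4, [6, 12, 37, 25, 27, 50]

Final heap: [6, 12, 37, 25, 27, 50]


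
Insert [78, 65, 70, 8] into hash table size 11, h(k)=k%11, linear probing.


Insert 78: h=1 -> slot 1
Insert 65: h=10 -> slot 10
Insert 70: h=4 -> slot 4
Insert 8: h=8 -> slot 8

Table: [None, 78, None, None, 70, None, None, None, 8, None, 65]


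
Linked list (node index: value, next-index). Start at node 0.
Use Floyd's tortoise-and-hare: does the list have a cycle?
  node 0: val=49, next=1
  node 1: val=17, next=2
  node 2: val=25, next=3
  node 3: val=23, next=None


Floyd's tortoise (slow, +1) and hare (fast, +2):
  init: slow=0, fast=0
  step 1: slow=1, fast=2
  step 2: fast 2->3->None, no cycle

Cycle: no


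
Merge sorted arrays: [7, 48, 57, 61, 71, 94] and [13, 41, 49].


Take 7 from A
Take 13 from B
Take 41 from B
Take 48 from A
Take 49 from B

Merged: [7, 13, 41, 48, 49, 57, 61, 71, 94]


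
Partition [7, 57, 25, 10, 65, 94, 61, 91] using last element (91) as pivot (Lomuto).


Pivot: 91
  7 <= 91: advance i (no swap)
  57 <= 91: advance i (no swap)
  25 <= 91: advance i (no swap)
  10 <= 91: advance i (no swap)
  65 <= 91: advance i (no swap)
  61 <= 91: swap -> [7, 57, 25, 10, 65, 61, 94, 91]
Place pivot at 6: [7, 57, 25, 10, 65, 61, 91, 94]

Partitioned: [7, 57, 25, 10, 65, 61, 91, 94]


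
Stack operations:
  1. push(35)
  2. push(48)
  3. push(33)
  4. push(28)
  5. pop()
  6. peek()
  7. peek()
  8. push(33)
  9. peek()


push(35) -> [35]
push(48) -> [35, 48]
push(33) -> [35, 48, 33]
push(28) -> [35, 48, 33, 28]
pop()->28, [35, 48, 33]
peek()->33
peek()->33
push(33) -> [35, 48, 33, 33]
peek()->33

Final stack: [35, 48, 33, 33]


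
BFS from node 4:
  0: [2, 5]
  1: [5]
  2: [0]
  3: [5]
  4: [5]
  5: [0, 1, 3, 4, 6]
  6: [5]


Visit 4, enqueue [5]
Visit 5, enqueue [0, 1, 3, 6]
Visit 0, enqueue [2]
Visit 1, enqueue []
Visit 3, enqueue []
Visit 6, enqueue []
Visit 2, enqueue []

BFS order: [4, 5, 0, 1, 3, 6, 2]


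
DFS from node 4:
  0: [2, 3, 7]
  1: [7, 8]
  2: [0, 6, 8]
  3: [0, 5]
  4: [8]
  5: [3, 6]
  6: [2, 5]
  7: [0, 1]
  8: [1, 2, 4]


Visit 4, push [8]
Visit 8, push [2, 1]
Visit 1, push [7]
Visit 7, push [0]
Visit 0, push [3, 2]
Visit 2, push [6]
Visit 6, push [5]
Visit 5, push [3]
Visit 3, push []

DFS order: [4, 8, 1, 7, 0, 2, 6, 5, 3]


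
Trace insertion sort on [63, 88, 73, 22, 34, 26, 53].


Initial: [63, 88, 73, 22, 34, 26, 53]
Insert 88: [63, 88, 73, 22, 34, 26, 53]
Insert 73: [63, 73, 88, 22, 34, 26, 53]
Insert 22: [22, 63, 73, 88, 34, 26, 53]
Insert 34: [22, 34, 63, 73, 88, 26, 53]
Insert 26: [22, 26, 34, 63, 73, 88, 53]
Insert 53: [22, 26, 34, 53, 63, 73, 88]

Sorted: [22, 26, 34, 53, 63, 73, 88]


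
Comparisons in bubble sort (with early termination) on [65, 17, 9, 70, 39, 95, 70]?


Algorithm: bubble sort (with early termination)
Input: [65, 17, 9, 70, 39, 95, 70]
Sorted: [9, 17, 39, 65, 70, 70, 95]

15


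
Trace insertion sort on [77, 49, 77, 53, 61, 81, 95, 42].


Initial: [77, 49, 77, 53, 61, 81, 95, 42]
Insert 49: [49, 77, 77, 53, 61, 81, 95, 42]
Insert 77: [49, 77, 77, 53, 61, 81, 95, 42]
Insert 53: [49, 53, 77, 77, 61, 81, 95, 42]
Insert 61: [49, 53, 61, 77, 77, 81, 95, 42]
Insert 81: [49, 53, 61, 77, 77, 81, 95, 42]
Insert 95: [49, 53, 61, 77, 77, 81, 95, 42]
Insert 42: [42, 49, 53, 61, 77, 77, 81, 95]

Sorted: [42, 49, 53, 61, 77, 77, 81, 95]


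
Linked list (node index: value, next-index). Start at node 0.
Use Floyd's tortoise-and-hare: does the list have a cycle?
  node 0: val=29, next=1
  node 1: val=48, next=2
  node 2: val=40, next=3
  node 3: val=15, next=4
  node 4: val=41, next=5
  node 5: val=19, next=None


Floyd's tortoise (slow, +1) and hare (fast, +2):
  init: slow=0, fast=0
  step 1: slow=1, fast=2
  step 2: slow=2, fast=4
  step 3: fast 4->5->None, no cycle

Cycle: no


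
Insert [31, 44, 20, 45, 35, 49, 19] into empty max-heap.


Insert 31: [31]
Insert 44: [44, 31]
Insert 20: [44, 31, 20]
Insert 45: [45, 44, 20, 31]
Insert 35: [45, 44, 20, 31, 35]
Insert 49: [49, 44, 45, 31, 35, 20]
Insert 19: [49, 44, 45, 31, 35, 20, 19]

Final heap: [49, 44, 45, 31, 35, 20, 19]


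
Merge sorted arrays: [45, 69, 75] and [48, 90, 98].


Take 45 from A
Take 48 from B
Take 69 from A
Take 75 from A

Merged: [45, 48, 69, 75, 90, 98]


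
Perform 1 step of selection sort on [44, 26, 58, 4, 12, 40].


Initial: [44, 26, 58, 4, 12, 40]
Step 1: min=4 at 3
  Swap: [4, 26, 58, 44, 12, 40]

After 1 step: [4, 26, 58, 44, 12, 40]


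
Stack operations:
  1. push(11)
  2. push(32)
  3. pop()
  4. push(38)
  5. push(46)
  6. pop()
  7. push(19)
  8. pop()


push(11) -> [11]
push(32) -> [11, 32]
pop()->32, [11]
push(38) -> [11, 38]
push(46) -> [11, 38, 46]
pop()->46, [11, 38]
push(19) -> [11, 38, 19]
pop()->19, [11, 38]

Final stack: [11, 38]


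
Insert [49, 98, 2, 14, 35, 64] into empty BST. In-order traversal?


Insert 49: root
Insert 98: R from 49
Insert 2: L from 49
Insert 14: L from 49 -> R from 2
Insert 35: L from 49 -> R from 2 -> R from 14
Insert 64: R from 49 -> L from 98

In-order: [2, 14, 35, 49, 64, 98]


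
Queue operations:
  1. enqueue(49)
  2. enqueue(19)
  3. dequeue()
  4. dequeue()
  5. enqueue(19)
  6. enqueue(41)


enqueue(49) -> [49]
enqueue(19) -> [49, 19]
dequeue()->49, [19]
dequeue()->19, []
enqueue(19) -> [19]
enqueue(41) -> [19, 41]

Final queue: [19, 41]


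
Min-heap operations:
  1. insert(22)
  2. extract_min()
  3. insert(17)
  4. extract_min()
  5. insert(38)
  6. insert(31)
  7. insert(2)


insert(22) -> [22]
extract_min()->22, []
insert(17) -> [17]
extract_min()->17, []
insert(38) -> [38]
insert(31) -> [31, 38]
insert(2) -> [2, 38, 31]

Final heap: [2, 38, 31]


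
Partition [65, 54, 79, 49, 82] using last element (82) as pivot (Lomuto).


Pivot: 82
  65 <= 82: advance i (no swap)
  54 <= 82: advance i (no swap)
  79 <= 82: advance i (no swap)
  49 <= 82: advance i (no swap)
Place pivot at 4: [65, 54, 79, 49, 82]

Partitioned: [65, 54, 79, 49, 82]


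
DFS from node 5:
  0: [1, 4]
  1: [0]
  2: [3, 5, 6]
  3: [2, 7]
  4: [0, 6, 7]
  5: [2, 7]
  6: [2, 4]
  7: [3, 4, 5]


Visit 5, push [7, 2]
Visit 2, push [6, 3]
Visit 3, push [7]
Visit 7, push [4]
Visit 4, push [6, 0]
Visit 0, push [1]
Visit 1, push []
Visit 6, push []

DFS order: [5, 2, 3, 7, 4, 0, 1, 6]


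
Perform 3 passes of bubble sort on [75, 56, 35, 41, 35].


Initial: [75, 56, 35, 41, 35]
Pass 1: [56, 35, 41, 35, 75] (4 swaps)
Pass 2: [35, 41, 35, 56, 75] (3 swaps)
Pass 3: [35, 35, 41, 56, 75] (1 swaps)

After 3 passes: [35, 35, 41, 56, 75]


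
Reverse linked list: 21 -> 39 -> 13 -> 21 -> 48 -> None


Step 1: curr=21, set curr.next=prev(None) | reversed so far: 21
Step 2: curr=39, set curr.next=prev(21) | reversed so far: 39 -> 21
Step 3: curr=13, set curr.next=prev(39) | reversed so far: 13 -> 39 -> 21
Step 4: curr=21, set curr.next=prev(13) | reversed so far: 21 -> 13 -> 39 -> 21
Step 5: curr=48, set curr.next=prev(21) | reversed so far: 48 -> 21 -> 13 -> 39 -> 21

48 -> 21 -> 13 -> 39 -> 21 -> None


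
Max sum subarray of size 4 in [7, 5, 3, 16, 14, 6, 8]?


[0:4]: 31
[1:5]: 38
[2:6]: 39
[3:7]: 44

Max: 44 at [3:7]


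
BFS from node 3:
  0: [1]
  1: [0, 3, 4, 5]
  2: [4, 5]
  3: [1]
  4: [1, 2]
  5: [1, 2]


Visit 3, enqueue [1]
Visit 1, enqueue [0, 4, 5]
Visit 0, enqueue []
Visit 4, enqueue [2]
Visit 5, enqueue []
Visit 2, enqueue []

BFS order: [3, 1, 0, 4, 5, 2]


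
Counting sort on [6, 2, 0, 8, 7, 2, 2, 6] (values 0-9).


Input: [6, 2, 0, 8, 7, 2, 2, 6]
Counts: [1, 0, 3, 0, 0, 0, 2, 1, 1, 0]

Sorted: [0, 2, 2, 2, 6, 6, 7, 8]


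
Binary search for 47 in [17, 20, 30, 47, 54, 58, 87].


Step 1: lo=0, hi=6, mid=3, val=47

Found at index 3


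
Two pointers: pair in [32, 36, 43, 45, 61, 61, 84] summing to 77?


lo=0(32)+hi=6(84)=116
lo=0(32)+hi=5(61)=93
lo=0(32)+hi=4(61)=93
lo=0(32)+hi=3(45)=77

Yes: 32+45=77


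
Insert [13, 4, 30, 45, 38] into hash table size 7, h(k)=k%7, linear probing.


Insert 13: h=6 -> slot 6
Insert 4: h=4 -> slot 4
Insert 30: h=2 -> slot 2
Insert 45: h=3 -> slot 3
Insert 38: h=3, 2 probes -> slot 5

Table: [None, None, 30, 45, 4, 38, 13]


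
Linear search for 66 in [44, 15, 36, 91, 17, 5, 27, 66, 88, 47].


i=0: 44!=66
i=1: 15!=66
i=2: 36!=66
i=3: 91!=66
i=4: 17!=66
i=5: 5!=66
i=6: 27!=66
i=7: 66==66 found!

Found at 7, 8 comps


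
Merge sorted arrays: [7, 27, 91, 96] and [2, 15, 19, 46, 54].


Take 2 from B
Take 7 from A
Take 15 from B
Take 19 from B
Take 27 from A
Take 46 from B
Take 54 from B

Merged: [2, 7, 15, 19, 27, 46, 54, 91, 96]


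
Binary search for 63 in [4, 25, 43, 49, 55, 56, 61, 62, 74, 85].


Step 1: lo=0, hi=9, mid=4, val=55
Step 2: lo=5, hi=9, mid=7, val=62
Step 3: lo=8, hi=9, mid=8, val=74

Not found


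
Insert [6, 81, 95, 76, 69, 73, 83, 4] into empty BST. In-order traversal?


Insert 6: root
Insert 81: R from 6
Insert 95: R from 6 -> R from 81
Insert 76: R from 6 -> L from 81
Insert 69: R from 6 -> L from 81 -> L from 76
Insert 73: R from 6 -> L from 81 -> L from 76 -> R from 69
Insert 83: R from 6 -> R from 81 -> L from 95
Insert 4: L from 6

In-order: [4, 6, 69, 73, 76, 81, 83, 95]


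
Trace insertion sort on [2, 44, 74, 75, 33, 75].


Initial: [2, 44, 74, 75, 33, 75]
Insert 44: [2, 44, 74, 75, 33, 75]
Insert 74: [2, 44, 74, 75, 33, 75]
Insert 75: [2, 44, 74, 75, 33, 75]
Insert 33: [2, 33, 44, 74, 75, 75]
Insert 75: [2, 33, 44, 74, 75, 75]

Sorted: [2, 33, 44, 74, 75, 75]


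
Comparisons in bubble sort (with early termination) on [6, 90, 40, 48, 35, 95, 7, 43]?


Algorithm: bubble sort (with early termination)
Input: [6, 90, 40, 48, 35, 95, 7, 43]
Sorted: [6, 7, 35, 40, 43, 48, 90, 95]

27


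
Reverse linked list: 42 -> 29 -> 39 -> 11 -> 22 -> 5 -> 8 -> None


Step 1: curr=42, set curr.next=prev(None) | reversed so far: 42
Step 2: curr=29, set curr.next=prev(42) | reversed so far: 29 -> 42
Step 3: curr=39, set curr.next=prev(29) | reversed so far: 39 -> 29 -> 42
Step 4: curr=11, set curr.next=prev(39) | reversed so far: 11 -> 39 -> 29 -> 42
Step 5: curr=22, set curr.next=prev(11) | reversed so far: 22 -> 11 -> 39 -> 29 -> 42
Step 6: curr=5, set curr.next=prev(22) | reversed so far: 5 -> 22 -> 11 -> 39 -> 29 -> 42
Step 7: curr=8, set curr.next=prev(5) | reversed so far: 8 -> 5 -> 22 -> 11 -> 39 -> 29 -> 42

8 -> 5 -> 22 -> 11 -> 39 -> 29 -> 42 -> None


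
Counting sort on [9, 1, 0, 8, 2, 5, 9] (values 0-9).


Input: [9, 1, 0, 8, 2, 5, 9]
Counts: [1, 1, 1, 0, 0, 1, 0, 0, 1, 2]

Sorted: [0, 1, 2, 5, 8, 9, 9]


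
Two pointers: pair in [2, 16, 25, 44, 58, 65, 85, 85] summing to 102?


lo=0(2)+hi=7(85)=87
lo=1(16)+hi=7(85)=101
lo=2(25)+hi=7(85)=110
lo=2(25)+hi=6(85)=110
lo=2(25)+hi=5(65)=90
lo=3(44)+hi=5(65)=109
lo=3(44)+hi=4(58)=102

Yes: 44+58=102


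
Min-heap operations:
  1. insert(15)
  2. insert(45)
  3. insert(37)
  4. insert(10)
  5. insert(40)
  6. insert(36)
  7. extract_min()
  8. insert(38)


insert(15) -> [15]
insert(45) -> [15, 45]
insert(37) -> [15, 45, 37]
insert(10) -> [10, 15, 37, 45]
insert(40) -> [10, 15, 37, 45, 40]
insert(36) -> [10, 15, 36, 45, 40, 37]
extract_min()->10, [15, 37, 36, 45, 40]
insert(38) -> [15, 37, 36, 45, 40, 38]

Final heap: [15, 37, 36, 45, 40, 38]


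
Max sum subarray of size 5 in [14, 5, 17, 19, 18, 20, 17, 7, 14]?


[0:5]: 73
[1:6]: 79
[2:7]: 91
[3:8]: 81
[4:9]: 76

Max: 91 at [2:7]


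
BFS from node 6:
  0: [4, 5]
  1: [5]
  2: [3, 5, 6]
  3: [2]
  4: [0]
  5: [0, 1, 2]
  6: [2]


Visit 6, enqueue [2]
Visit 2, enqueue [3, 5]
Visit 3, enqueue []
Visit 5, enqueue [0, 1]
Visit 0, enqueue [4]
Visit 1, enqueue []
Visit 4, enqueue []

BFS order: [6, 2, 3, 5, 0, 1, 4]


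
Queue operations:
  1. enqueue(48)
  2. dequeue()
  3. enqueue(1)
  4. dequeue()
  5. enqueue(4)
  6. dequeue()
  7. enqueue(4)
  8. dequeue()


enqueue(48) -> [48]
dequeue()->48, []
enqueue(1) -> [1]
dequeue()->1, []
enqueue(4) -> [4]
dequeue()->4, []
enqueue(4) -> [4]
dequeue()->4, []

Final queue: []


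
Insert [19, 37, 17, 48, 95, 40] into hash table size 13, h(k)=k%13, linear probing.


Insert 19: h=6 -> slot 6
Insert 37: h=11 -> slot 11
Insert 17: h=4 -> slot 4
Insert 48: h=9 -> slot 9
Insert 95: h=4, 1 probes -> slot 5
Insert 40: h=1 -> slot 1

Table: [None, 40, None, None, 17, 95, 19, None, None, 48, None, 37, None]


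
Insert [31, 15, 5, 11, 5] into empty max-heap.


Insert 31: [31]
Insert 15: [31, 15]
Insert 5: [31, 15, 5]
Insert 11: [31, 15, 5, 11]
Insert 5: [31, 15, 5, 11, 5]

Final heap: [31, 15, 5, 11, 5]


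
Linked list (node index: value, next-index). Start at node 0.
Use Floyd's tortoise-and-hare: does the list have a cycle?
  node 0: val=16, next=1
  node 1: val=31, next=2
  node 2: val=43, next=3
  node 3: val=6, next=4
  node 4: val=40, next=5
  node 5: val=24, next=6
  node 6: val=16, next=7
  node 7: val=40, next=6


Floyd's tortoise (slow, +1) and hare (fast, +2):
  init: slow=0, fast=0
  step 1: slow=1, fast=2
  step 2: slow=2, fast=4
  step 3: slow=3, fast=6
  step 4: slow=4, fast=6
  step 5: slow=5, fast=6
  step 6: slow=6, fast=6
  slow == fast at node 6: cycle detected

Cycle: yes


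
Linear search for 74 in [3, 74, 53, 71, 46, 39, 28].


i=0: 3!=74
i=1: 74==74 found!

Found at 1, 2 comps


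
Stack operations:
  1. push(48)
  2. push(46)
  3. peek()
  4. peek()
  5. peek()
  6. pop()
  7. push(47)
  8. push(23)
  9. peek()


push(48) -> [48]
push(46) -> [48, 46]
peek()->46
peek()->46
peek()->46
pop()->46, [48]
push(47) -> [48, 47]
push(23) -> [48, 47, 23]
peek()->23

Final stack: [48, 47, 23]


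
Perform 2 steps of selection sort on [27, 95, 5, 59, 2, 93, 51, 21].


Initial: [27, 95, 5, 59, 2, 93, 51, 21]
Step 1: min=2 at 4
  Swap: [2, 95, 5, 59, 27, 93, 51, 21]
Step 2: min=5 at 2
  Swap: [2, 5, 95, 59, 27, 93, 51, 21]

After 2 steps: [2, 5, 95, 59, 27, 93, 51, 21]


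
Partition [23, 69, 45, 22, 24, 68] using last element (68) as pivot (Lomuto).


Pivot: 68
  23 <= 68: advance i (no swap)
  45 <= 68: swap -> [23, 45, 69, 22, 24, 68]
  22 <= 68: swap -> [23, 45, 22, 69, 24, 68]
  24 <= 68: swap -> [23, 45, 22, 24, 69, 68]
Place pivot at 4: [23, 45, 22, 24, 68, 69]

Partitioned: [23, 45, 22, 24, 68, 69]


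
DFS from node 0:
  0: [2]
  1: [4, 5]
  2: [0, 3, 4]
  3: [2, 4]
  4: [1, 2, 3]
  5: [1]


Visit 0, push [2]
Visit 2, push [4, 3]
Visit 3, push [4]
Visit 4, push [1]
Visit 1, push [5]
Visit 5, push []

DFS order: [0, 2, 3, 4, 1, 5]


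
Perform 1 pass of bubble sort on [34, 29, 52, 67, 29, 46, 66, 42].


Initial: [34, 29, 52, 67, 29, 46, 66, 42]
Pass 1: [29, 34, 52, 29, 46, 66, 42, 67] (5 swaps)

After 1 pass: [29, 34, 52, 29, 46, 66, 42, 67]


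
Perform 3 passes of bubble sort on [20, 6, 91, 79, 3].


Initial: [20, 6, 91, 79, 3]
Pass 1: [6, 20, 79, 3, 91] (3 swaps)
Pass 2: [6, 20, 3, 79, 91] (1 swaps)
Pass 3: [6, 3, 20, 79, 91] (1 swaps)

After 3 passes: [6, 3, 20, 79, 91]


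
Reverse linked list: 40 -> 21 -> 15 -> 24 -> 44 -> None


Step 1: curr=40, set curr.next=prev(None) | reversed so far: 40
Step 2: curr=21, set curr.next=prev(40) | reversed so far: 21 -> 40
Step 3: curr=15, set curr.next=prev(21) | reversed so far: 15 -> 21 -> 40
Step 4: curr=24, set curr.next=prev(15) | reversed so far: 24 -> 15 -> 21 -> 40
Step 5: curr=44, set curr.next=prev(24) | reversed so far: 44 -> 24 -> 15 -> 21 -> 40

44 -> 24 -> 15 -> 21 -> 40 -> None


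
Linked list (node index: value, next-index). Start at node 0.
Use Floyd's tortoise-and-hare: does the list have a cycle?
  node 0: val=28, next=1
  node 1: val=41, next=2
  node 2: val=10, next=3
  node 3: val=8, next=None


Floyd's tortoise (slow, +1) and hare (fast, +2):
  init: slow=0, fast=0
  step 1: slow=1, fast=2
  step 2: fast 2->3->None, no cycle

Cycle: no


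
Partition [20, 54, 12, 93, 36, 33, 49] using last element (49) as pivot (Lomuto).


Pivot: 49
  20 <= 49: advance i (no swap)
  12 <= 49: swap -> [20, 12, 54, 93, 36, 33, 49]
  36 <= 49: swap -> [20, 12, 36, 93, 54, 33, 49]
  33 <= 49: swap -> [20, 12, 36, 33, 54, 93, 49]
Place pivot at 4: [20, 12, 36, 33, 49, 93, 54]

Partitioned: [20, 12, 36, 33, 49, 93, 54]


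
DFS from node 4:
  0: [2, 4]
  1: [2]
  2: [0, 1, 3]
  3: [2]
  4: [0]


Visit 4, push [0]
Visit 0, push [2]
Visit 2, push [3, 1]
Visit 1, push []
Visit 3, push []

DFS order: [4, 0, 2, 1, 3]


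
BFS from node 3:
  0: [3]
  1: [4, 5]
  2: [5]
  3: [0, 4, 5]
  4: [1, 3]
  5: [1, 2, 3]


Visit 3, enqueue [0, 4, 5]
Visit 0, enqueue []
Visit 4, enqueue [1]
Visit 5, enqueue [2]
Visit 1, enqueue []
Visit 2, enqueue []

BFS order: [3, 0, 4, 5, 1, 2]


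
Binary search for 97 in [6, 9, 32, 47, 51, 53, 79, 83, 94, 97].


Step 1: lo=0, hi=9, mid=4, val=51
Step 2: lo=5, hi=9, mid=7, val=83
Step 3: lo=8, hi=9, mid=8, val=94
Step 4: lo=9, hi=9, mid=9, val=97

Found at index 9


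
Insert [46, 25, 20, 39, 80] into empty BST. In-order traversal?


Insert 46: root
Insert 25: L from 46
Insert 20: L from 46 -> L from 25
Insert 39: L from 46 -> R from 25
Insert 80: R from 46

In-order: [20, 25, 39, 46, 80]


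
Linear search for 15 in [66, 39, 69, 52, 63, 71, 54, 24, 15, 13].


i=0: 66!=15
i=1: 39!=15
i=2: 69!=15
i=3: 52!=15
i=4: 63!=15
i=5: 71!=15
i=6: 54!=15
i=7: 24!=15
i=8: 15==15 found!

Found at 8, 9 comps


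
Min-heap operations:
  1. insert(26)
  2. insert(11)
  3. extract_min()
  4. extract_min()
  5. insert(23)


insert(26) -> [26]
insert(11) -> [11, 26]
extract_min()->11, [26]
extract_min()->26, []
insert(23) -> [23]

Final heap: [23]


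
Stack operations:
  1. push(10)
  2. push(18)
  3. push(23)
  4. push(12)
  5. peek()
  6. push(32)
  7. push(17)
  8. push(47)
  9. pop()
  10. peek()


push(10) -> [10]
push(18) -> [10, 18]
push(23) -> [10, 18, 23]
push(12) -> [10, 18, 23, 12]
peek()->12
push(32) -> [10, 18, 23, 12, 32]
push(17) -> [10, 18, 23, 12, 32, 17]
push(47) -> [10, 18, 23, 12, 32, 17, 47]
pop()->47, [10, 18, 23, 12, 32, 17]
peek()->17

Final stack: [10, 18, 23, 12, 32, 17]


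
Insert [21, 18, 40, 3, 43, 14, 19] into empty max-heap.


Insert 21: [21]
Insert 18: [21, 18]
Insert 40: [40, 18, 21]
Insert 3: [40, 18, 21, 3]
Insert 43: [43, 40, 21, 3, 18]
Insert 14: [43, 40, 21, 3, 18, 14]
Insert 19: [43, 40, 21, 3, 18, 14, 19]

Final heap: [43, 40, 21, 3, 18, 14, 19]


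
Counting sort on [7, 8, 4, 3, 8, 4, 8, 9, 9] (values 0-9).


Input: [7, 8, 4, 3, 8, 4, 8, 9, 9]
Counts: [0, 0, 0, 1, 2, 0, 0, 1, 3, 2]

Sorted: [3, 4, 4, 7, 8, 8, 8, 9, 9]


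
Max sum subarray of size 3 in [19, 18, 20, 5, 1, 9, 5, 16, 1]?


[0:3]: 57
[1:4]: 43
[2:5]: 26
[3:6]: 15
[4:7]: 15
[5:8]: 30
[6:9]: 22

Max: 57 at [0:3]


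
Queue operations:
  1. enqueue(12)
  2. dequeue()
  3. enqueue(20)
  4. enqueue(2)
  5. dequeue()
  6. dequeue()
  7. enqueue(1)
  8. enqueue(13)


enqueue(12) -> [12]
dequeue()->12, []
enqueue(20) -> [20]
enqueue(2) -> [20, 2]
dequeue()->20, [2]
dequeue()->2, []
enqueue(1) -> [1]
enqueue(13) -> [1, 13]

Final queue: [1, 13]


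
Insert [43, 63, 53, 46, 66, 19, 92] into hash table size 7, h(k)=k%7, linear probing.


Insert 43: h=1 -> slot 1
Insert 63: h=0 -> slot 0
Insert 53: h=4 -> slot 4
Insert 46: h=4, 1 probes -> slot 5
Insert 66: h=3 -> slot 3
Insert 19: h=5, 1 probes -> slot 6
Insert 92: h=1, 1 probes -> slot 2

Table: [63, 43, 92, 66, 53, 46, 19]


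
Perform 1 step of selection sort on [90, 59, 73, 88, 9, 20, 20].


Initial: [90, 59, 73, 88, 9, 20, 20]
Step 1: min=9 at 4
  Swap: [9, 59, 73, 88, 90, 20, 20]

After 1 step: [9, 59, 73, 88, 90, 20, 20]


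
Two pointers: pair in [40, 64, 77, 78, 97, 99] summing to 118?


lo=0(40)+hi=5(99)=139
lo=0(40)+hi=4(97)=137
lo=0(40)+hi=3(78)=118

Yes: 40+78=118


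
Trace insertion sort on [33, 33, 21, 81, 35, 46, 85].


Initial: [33, 33, 21, 81, 35, 46, 85]
Insert 33: [33, 33, 21, 81, 35, 46, 85]
Insert 21: [21, 33, 33, 81, 35, 46, 85]
Insert 81: [21, 33, 33, 81, 35, 46, 85]
Insert 35: [21, 33, 33, 35, 81, 46, 85]
Insert 46: [21, 33, 33, 35, 46, 81, 85]
Insert 85: [21, 33, 33, 35, 46, 81, 85]

Sorted: [21, 33, 33, 35, 46, 81, 85]


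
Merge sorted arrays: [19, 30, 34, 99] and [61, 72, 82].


Take 19 from A
Take 30 from A
Take 34 from A
Take 61 from B
Take 72 from B
Take 82 from B

Merged: [19, 30, 34, 61, 72, 82, 99]


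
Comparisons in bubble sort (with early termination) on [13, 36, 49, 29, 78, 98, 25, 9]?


Algorithm: bubble sort (with early termination)
Input: [13, 36, 49, 29, 78, 98, 25, 9]
Sorted: [9, 13, 25, 29, 36, 49, 78, 98]

28


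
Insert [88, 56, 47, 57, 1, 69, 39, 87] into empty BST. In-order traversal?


Insert 88: root
Insert 56: L from 88
Insert 47: L from 88 -> L from 56
Insert 57: L from 88 -> R from 56
Insert 1: L from 88 -> L from 56 -> L from 47
Insert 69: L from 88 -> R from 56 -> R from 57
Insert 39: L from 88 -> L from 56 -> L from 47 -> R from 1
Insert 87: L from 88 -> R from 56 -> R from 57 -> R from 69

In-order: [1, 39, 47, 56, 57, 69, 87, 88]


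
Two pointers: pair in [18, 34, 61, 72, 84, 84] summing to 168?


lo=0(18)+hi=5(84)=102
lo=1(34)+hi=5(84)=118
lo=2(61)+hi=5(84)=145
lo=3(72)+hi=5(84)=156
lo=4(84)+hi=5(84)=168

Yes: 84+84=168


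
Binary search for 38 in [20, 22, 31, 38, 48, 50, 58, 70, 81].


Step 1: lo=0, hi=8, mid=4, val=48
Step 2: lo=0, hi=3, mid=1, val=22
Step 3: lo=2, hi=3, mid=2, val=31
Step 4: lo=3, hi=3, mid=3, val=38

Found at index 3


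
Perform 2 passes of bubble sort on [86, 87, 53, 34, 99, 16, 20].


Initial: [86, 87, 53, 34, 99, 16, 20]
Pass 1: [86, 53, 34, 87, 16, 20, 99] (4 swaps)
Pass 2: [53, 34, 86, 16, 20, 87, 99] (4 swaps)

After 2 passes: [53, 34, 86, 16, 20, 87, 99]


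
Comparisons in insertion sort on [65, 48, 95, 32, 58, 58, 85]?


Algorithm: insertion sort
Input: [65, 48, 95, 32, 58, 58, 85]
Sorted: [32, 48, 58, 58, 65, 85, 95]

13


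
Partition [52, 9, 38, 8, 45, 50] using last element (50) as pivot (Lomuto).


Pivot: 50
  9 <= 50: swap -> [9, 52, 38, 8, 45, 50]
  38 <= 50: swap -> [9, 38, 52, 8, 45, 50]
  8 <= 50: swap -> [9, 38, 8, 52, 45, 50]
  45 <= 50: swap -> [9, 38, 8, 45, 52, 50]
Place pivot at 4: [9, 38, 8, 45, 50, 52]

Partitioned: [9, 38, 8, 45, 50, 52]


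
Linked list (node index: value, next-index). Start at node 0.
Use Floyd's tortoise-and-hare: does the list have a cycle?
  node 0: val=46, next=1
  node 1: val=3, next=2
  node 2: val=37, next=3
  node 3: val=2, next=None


Floyd's tortoise (slow, +1) and hare (fast, +2):
  init: slow=0, fast=0
  step 1: slow=1, fast=2
  step 2: fast 2->3->None, no cycle

Cycle: no


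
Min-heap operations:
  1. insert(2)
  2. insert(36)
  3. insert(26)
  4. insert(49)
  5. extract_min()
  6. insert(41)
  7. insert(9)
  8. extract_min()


insert(2) -> [2]
insert(36) -> [2, 36]
insert(26) -> [2, 36, 26]
insert(49) -> [2, 36, 26, 49]
extract_min()->2, [26, 36, 49]
insert(41) -> [26, 36, 49, 41]
insert(9) -> [9, 26, 49, 41, 36]
extract_min()->9, [26, 36, 49, 41]

Final heap: [26, 36, 49, 41]


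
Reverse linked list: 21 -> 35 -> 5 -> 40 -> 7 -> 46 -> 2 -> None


Step 1: curr=21, set curr.next=prev(None) | reversed so far: 21
Step 2: curr=35, set curr.next=prev(21) | reversed so far: 35 -> 21
Step 3: curr=5, set curr.next=prev(35) | reversed so far: 5 -> 35 -> 21
Step 4: curr=40, set curr.next=prev(5) | reversed so far: 40 -> 5 -> 35 -> 21
Step 5: curr=7, set curr.next=prev(40) | reversed so far: 7 -> 40 -> 5 -> 35 -> 21
Step 6: curr=46, set curr.next=prev(7) | reversed so far: 46 -> 7 -> 40 -> 5 -> 35 -> 21
Step 7: curr=2, set curr.next=prev(46) | reversed so far: 2 -> 46 -> 7 -> 40 -> 5 -> 35 -> 21

2 -> 46 -> 7 -> 40 -> 5 -> 35 -> 21 -> None


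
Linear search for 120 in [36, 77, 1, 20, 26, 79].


i=0: 36!=120
i=1: 77!=120
i=2: 1!=120
i=3: 20!=120
i=4: 26!=120
i=5: 79!=120

Not found, 6 comps


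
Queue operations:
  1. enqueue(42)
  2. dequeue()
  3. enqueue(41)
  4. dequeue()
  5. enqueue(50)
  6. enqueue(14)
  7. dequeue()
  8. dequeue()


enqueue(42) -> [42]
dequeue()->42, []
enqueue(41) -> [41]
dequeue()->41, []
enqueue(50) -> [50]
enqueue(14) -> [50, 14]
dequeue()->50, [14]
dequeue()->14, []

Final queue: []


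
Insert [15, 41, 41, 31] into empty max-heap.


Insert 15: [15]
Insert 41: [41, 15]
Insert 41: [41, 15, 41]
Insert 31: [41, 31, 41, 15]

Final heap: [41, 31, 41, 15]


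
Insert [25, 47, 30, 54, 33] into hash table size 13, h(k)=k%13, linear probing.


Insert 25: h=12 -> slot 12
Insert 47: h=8 -> slot 8
Insert 30: h=4 -> slot 4
Insert 54: h=2 -> slot 2
Insert 33: h=7 -> slot 7

Table: [None, None, 54, None, 30, None, None, 33, 47, None, None, None, 25]


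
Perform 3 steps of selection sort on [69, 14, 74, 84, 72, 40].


Initial: [69, 14, 74, 84, 72, 40]
Step 1: min=14 at 1
  Swap: [14, 69, 74, 84, 72, 40]
Step 2: min=40 at 5
  Swap: [14, 40, 74, 84, 72, 69]
Step 3: min=69 at 5
  Swap: [14, 40, 69, 84, 72, 74]

After 3 steps: [14, 40, 69, 84, 72, 74]


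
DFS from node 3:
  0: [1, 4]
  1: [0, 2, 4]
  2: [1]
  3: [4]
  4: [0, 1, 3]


Visit 3, push [4]
Visit 4, push [1, 0]
Visit 0, push [1]
Visit 1, push [2]
Visit 2, push []

DFS order: [3, 4, 0, 1, 2]


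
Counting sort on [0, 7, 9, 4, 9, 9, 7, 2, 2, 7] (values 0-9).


Input: [0, 7, 9, 4, 9, 9, 7, 2, 2, 7]
Counts: [1, 0, 2, 0, 1, 0, 0, 3, 0, 3]

Sorted: [0, 2, 2, 4, 7, 7, 7, 9, 9, 9]


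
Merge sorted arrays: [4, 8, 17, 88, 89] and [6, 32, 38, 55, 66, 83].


Take 4 from A
Take 6 from B
Take 8 from A
Take 17 from A
Take 32 from B
Take 38 from B
Take 55 from B
Take 66 from B
Take 83 from B

Merged: [4, 6, 8, 17, 32, 38, 55, 66, 83, 88, 89]


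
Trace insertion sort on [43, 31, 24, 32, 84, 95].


Initial: [43, 31, 24, 32, 84, 95]
Insert 31: [31, 43, 24, 32, 84, 95]
Insert 24: [24, 31, 43, 32, 84, 95]
Insert 32: [24, 31, 32, 43, 84, 95]
Insert 84: [24, 31, 32, 43, 84, 95]
Insert 95: [24, 31, 32, 43, 84, 95]

Sorted: [24, 31, 32, 43, 84, 95]


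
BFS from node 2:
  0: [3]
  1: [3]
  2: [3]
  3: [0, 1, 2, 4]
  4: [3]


Visit 2, enqueue [3]
Visit 3, enqueue [0, 1, 4]
Visit 0, enqueue []
Visit 1, enqueue []
Visit 4, enqueue []

BFS order: [2, 3, 0, 1, 4]


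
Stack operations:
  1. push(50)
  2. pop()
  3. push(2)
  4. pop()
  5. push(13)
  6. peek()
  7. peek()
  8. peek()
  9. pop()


push(50) -> [50]
pop()->50, []
push(2) -> [2]
pop()->2, []
push(13) -> [13]
peek()->13
peek()->13
peek()->13
pop()->13, []

Final stack: []


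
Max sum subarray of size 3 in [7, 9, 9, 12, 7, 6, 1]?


[0:3]: 25
[1:4]: 30
[2:5]: 28
[3:6]: 25
[4:7]: 14

Max: 30 at [1:4]


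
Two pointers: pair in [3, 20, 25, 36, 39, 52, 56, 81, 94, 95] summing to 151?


lo=0(3)+hi=9(95)=98
lo=1(20)+hi=9(95)=115
lo=2(25)+hi=9(95)=120
lo=3(36)+hi=9(95)=131
lo=4(39)+hi=9(95)=134
lo=5(52)+hi=9(95)=147
lo=6(56)+hi=9(95)=151

Yes: 56+95=151


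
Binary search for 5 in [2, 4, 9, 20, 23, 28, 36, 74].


Step 1: lo=0, hi=7, mid=3, val=20
Step 2: lo=0, hi=2, mid=1, val=4
Step 3: lo=2, hi=2, mid=2, val=9

Not found


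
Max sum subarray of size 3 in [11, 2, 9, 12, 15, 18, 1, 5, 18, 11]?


[0:3]: 22
[1:4]: 23
[2:5]: 36
[3:6]: 45
[4:7]: 34
[5:8]: 24
[6:9]: 24
[7:10]: 34

Max: 45 at [3:6]


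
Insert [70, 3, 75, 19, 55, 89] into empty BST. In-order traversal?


Insert 70: root
Insert 3: L from 70
Insert 75: R from 70
Insert 19: L from 70 -> R from 3
Insert 55: L from 70 -> R from 3 -> R from 19
Insert 89: R from 70 -> R from 75

In-order: [3, 19, 55, 70, 75, 89]


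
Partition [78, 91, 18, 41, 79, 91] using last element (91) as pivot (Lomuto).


Pivot: 91
  78 <= 91: advance i (no swap)
  91 <= 91: advance i (no swap)
  18 <= 91: advance i (no swap)
  41 <= 91: advance i (no swap)
  79 <= 91: advance i (no swap)
Place pivot at 5: [78, 91, 18, 41, 79, 91]

Partitioned: [78, 91, 18, 41, 79, 91]


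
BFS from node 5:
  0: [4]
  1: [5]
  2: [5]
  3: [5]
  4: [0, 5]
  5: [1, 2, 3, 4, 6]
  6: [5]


Visit 5, enqueue [1, 2, 3, 4, 6]
Visit 1, enqueue []
Visit 2, enqueue []
Visit 3, enqueue []
Visit 4, enqueue [0]
Visit 6, enqueue []
Visit 0, enqueue []

BFS order: [5, 1, 2, 3, 4, 6, 0]


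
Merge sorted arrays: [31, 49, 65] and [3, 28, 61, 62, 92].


Take 3 from B
Take 28 from B
Take 31 from A
Take 49 from A
Take 61 from B
Take 62 from B
Take 65 from A

Merged: [3, 28, 31, 49, 61, 62, 65, 92]


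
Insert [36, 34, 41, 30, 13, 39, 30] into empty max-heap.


Insert 36: [36]
Insert 34: [36, 34]
Insert 41: [41, 34, 36]
Insert 30: [41, 34, 36, 30]
Insert 13: [41, 34, 36, 30, 13]
Insert 39: [41, 34, 39, 30, 13, 36]
Insert 30: [41, 34, 39, 30, 13, 36, 30]

Final heap: [41, 34, 39, 30, 13, 36, 30]


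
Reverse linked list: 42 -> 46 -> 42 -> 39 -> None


Step 1: curr=42, set curr.next=prev(None) | reversed so far: 42
Step 2: curr=46, set curr.next=prev(42) | reversed so far: 46 -> 42
Step 3: curr=42, set curr.next=prev(46) | reversed so far: 42 -> 46 -> 42
Step 4: curr=39, set curr.next=prev(42) | reversed so far: 39 -> 42 -> 46 -> 42

39 -> 42 -> 46 -> 42 -> None


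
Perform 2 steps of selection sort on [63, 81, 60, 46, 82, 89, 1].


Initial: [63, 81, 60, 46, 82, 89, 1]
Step 1: min=1 at 6
  Swap: [1, 81, 60, 46, 82, 89, 63]
Step 2: min=46 at 3
  Swap: [1, 46, 60, 81, 82, 89, 63]

After 2 steps: [1, 46, 60, 81, 82, 89, 63]


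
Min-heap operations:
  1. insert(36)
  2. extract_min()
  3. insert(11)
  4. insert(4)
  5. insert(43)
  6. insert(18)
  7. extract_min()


insert(36) -> [36]
extract_min()->36, []
insert(11) -> [11]
insert(4) -> [4, 11]
insert(43) -> [4, 11, 43]
insert(18) -> [4, 11, 43, 18]
extract_min()->4, [11, 18, 43]

Final heap: [11, 18, 43]
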